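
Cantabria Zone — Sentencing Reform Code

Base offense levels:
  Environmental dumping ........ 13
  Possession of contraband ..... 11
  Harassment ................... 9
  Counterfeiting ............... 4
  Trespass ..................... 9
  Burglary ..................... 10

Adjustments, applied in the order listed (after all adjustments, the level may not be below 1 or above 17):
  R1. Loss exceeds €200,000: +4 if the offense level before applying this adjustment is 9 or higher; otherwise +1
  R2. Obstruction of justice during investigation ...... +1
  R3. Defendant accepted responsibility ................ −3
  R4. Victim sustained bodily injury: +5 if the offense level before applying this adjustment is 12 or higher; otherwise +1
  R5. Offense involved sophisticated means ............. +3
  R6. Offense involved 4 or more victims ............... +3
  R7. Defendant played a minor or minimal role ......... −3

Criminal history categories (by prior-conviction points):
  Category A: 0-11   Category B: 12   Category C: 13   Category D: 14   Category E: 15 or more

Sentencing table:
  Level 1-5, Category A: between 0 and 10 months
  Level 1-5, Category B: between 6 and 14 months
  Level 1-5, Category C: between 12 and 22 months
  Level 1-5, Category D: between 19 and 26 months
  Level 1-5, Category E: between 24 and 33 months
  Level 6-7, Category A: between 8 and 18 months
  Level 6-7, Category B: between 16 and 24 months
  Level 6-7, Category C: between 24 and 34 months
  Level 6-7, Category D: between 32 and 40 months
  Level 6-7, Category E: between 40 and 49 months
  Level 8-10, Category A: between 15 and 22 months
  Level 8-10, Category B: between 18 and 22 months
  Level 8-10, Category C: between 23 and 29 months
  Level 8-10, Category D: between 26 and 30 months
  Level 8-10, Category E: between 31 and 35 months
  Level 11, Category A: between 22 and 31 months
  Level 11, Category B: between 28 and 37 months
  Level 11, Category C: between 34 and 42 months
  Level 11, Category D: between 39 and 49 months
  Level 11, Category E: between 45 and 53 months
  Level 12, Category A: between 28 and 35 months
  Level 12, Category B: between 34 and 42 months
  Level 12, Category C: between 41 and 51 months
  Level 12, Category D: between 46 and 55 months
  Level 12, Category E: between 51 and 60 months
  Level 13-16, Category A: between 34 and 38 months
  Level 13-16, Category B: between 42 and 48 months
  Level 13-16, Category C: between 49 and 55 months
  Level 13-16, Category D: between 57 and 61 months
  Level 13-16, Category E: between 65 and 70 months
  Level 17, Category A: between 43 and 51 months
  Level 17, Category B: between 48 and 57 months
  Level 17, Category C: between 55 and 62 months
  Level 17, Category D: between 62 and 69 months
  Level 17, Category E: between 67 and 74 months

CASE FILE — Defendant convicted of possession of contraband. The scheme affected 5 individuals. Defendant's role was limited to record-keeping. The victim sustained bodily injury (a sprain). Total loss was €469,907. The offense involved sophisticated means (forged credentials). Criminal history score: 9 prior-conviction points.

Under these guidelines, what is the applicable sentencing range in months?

43-51 months

Base offense level for possession of contraband: 11.
R1 applies (level before this adjustment is 11 ≥ 9, so +4): 11 + 4 = 15.
R4 applies (level before this adjustment is 15 ≥ 12, so +5): 15 + 5 = 20.
R5 applies: 20 + 3 = 23.
R6 applies: 23 + 3 = 26.
R7 applies: 26 − 3 = 23.
Level 23 exceeds the maximum of 17; capped at 17.
Final offense level: 17.
Criminal history: 9 prior points → Category A (0-11).
Level 17 falls in the 17 band.
Grid: Level 17 × Category A = 43-51 months.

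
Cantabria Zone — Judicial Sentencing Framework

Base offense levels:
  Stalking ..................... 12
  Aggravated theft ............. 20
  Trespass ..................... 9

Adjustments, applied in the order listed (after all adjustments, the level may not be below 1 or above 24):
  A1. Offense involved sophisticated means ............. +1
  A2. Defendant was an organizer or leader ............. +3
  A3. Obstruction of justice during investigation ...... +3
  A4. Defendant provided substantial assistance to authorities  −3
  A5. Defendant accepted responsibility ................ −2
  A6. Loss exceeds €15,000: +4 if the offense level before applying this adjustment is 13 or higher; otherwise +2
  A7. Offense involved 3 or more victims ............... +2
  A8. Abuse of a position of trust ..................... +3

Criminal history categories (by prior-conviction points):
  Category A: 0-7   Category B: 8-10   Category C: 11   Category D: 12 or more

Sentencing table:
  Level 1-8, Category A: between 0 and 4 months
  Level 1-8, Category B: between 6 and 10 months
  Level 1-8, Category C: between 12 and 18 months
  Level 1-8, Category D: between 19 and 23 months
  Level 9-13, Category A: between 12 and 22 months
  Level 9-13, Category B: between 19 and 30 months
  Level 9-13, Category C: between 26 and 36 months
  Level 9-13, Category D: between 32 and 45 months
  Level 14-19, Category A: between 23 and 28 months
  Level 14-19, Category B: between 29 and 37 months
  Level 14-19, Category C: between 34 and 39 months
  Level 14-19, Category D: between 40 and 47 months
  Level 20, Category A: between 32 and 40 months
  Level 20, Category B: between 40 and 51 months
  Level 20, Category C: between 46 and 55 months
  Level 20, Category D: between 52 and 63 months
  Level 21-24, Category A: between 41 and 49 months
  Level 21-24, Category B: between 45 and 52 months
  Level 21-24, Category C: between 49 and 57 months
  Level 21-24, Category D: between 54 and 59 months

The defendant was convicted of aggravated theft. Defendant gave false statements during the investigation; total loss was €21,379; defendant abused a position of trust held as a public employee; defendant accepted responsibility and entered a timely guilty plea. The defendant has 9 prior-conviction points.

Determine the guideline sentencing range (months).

45-52 months

Base offense level for aggravated theft: 20.
A1 does not apply.
A3 applies: 20 + 3 = 23.
A4 does not apply.
A5 applies: 23 − 2 = 21.
A6 applies (level before this adjustment is 21 ≥ 13, so +4): 21 + 4 = 25.
A8 applies: 25 + 3 = 28.
Level 28 exceeds the maximum of 24; capped at 24.
Final offense level: 24.
Criminal history: 9 prior points → Category B (8-10).
Level 24 falls in the 21-24 band.
Grid: Level 21-24 × Category B = 45-52 months.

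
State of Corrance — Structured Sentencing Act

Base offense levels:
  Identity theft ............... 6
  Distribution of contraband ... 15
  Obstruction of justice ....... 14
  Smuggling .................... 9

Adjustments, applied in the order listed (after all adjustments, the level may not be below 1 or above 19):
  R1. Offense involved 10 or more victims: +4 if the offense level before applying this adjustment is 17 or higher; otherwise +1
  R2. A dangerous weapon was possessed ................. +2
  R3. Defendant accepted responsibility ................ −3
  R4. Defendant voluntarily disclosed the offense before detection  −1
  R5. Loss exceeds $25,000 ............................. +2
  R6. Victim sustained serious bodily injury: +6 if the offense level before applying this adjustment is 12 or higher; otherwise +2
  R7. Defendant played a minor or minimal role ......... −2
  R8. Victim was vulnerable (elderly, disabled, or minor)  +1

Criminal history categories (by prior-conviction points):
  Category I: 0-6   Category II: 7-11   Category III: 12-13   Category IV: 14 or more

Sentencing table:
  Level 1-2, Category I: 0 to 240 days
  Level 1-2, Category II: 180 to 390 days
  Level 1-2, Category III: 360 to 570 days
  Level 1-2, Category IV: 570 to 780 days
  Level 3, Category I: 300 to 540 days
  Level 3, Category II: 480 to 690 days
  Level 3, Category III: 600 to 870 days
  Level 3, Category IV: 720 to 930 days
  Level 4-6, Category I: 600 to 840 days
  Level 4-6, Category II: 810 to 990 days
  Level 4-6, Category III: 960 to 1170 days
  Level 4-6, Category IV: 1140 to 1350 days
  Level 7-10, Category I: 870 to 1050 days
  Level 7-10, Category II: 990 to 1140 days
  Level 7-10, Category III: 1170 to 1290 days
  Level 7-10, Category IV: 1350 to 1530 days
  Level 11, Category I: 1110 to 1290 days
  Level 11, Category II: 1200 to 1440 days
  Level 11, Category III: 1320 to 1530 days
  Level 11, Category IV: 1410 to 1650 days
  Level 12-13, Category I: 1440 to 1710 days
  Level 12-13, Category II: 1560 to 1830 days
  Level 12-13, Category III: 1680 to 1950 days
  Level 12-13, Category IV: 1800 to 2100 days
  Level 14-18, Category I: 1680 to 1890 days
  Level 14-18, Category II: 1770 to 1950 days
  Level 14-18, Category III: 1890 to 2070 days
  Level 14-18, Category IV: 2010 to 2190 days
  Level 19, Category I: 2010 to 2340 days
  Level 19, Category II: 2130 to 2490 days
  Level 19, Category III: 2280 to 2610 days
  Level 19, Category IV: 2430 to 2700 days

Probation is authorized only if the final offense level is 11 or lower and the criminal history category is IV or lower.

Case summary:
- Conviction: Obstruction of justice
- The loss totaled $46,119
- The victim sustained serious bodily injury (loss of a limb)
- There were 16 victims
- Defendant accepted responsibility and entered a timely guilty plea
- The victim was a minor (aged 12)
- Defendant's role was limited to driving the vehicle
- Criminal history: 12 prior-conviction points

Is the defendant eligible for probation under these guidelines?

No

Base offense level for obstruction of justice: 14.
R1 applies (level before this adjustment is 14 < 17, so +1): 14 + 1 = 15.
R3 applies: 15 − 3 = 12.
R5 applies: 12 + 2 = 14.
R6 applies (level before this adjustment is 14 ≥ 12, so +6): 14 + 6 = 20.
R7 applies: 20 − 2 = 18.
R8 applies: 18 + 1 = 19.
Final offense level: 19.
Criminal history: 12 prior points → Category III (12-13).
Level 19 falls in the 19 band.
Grid: Level 19 × Category III = 2280-2610 days.
Probation check: level 19 > 11 and category III ≤ IV → not eligible.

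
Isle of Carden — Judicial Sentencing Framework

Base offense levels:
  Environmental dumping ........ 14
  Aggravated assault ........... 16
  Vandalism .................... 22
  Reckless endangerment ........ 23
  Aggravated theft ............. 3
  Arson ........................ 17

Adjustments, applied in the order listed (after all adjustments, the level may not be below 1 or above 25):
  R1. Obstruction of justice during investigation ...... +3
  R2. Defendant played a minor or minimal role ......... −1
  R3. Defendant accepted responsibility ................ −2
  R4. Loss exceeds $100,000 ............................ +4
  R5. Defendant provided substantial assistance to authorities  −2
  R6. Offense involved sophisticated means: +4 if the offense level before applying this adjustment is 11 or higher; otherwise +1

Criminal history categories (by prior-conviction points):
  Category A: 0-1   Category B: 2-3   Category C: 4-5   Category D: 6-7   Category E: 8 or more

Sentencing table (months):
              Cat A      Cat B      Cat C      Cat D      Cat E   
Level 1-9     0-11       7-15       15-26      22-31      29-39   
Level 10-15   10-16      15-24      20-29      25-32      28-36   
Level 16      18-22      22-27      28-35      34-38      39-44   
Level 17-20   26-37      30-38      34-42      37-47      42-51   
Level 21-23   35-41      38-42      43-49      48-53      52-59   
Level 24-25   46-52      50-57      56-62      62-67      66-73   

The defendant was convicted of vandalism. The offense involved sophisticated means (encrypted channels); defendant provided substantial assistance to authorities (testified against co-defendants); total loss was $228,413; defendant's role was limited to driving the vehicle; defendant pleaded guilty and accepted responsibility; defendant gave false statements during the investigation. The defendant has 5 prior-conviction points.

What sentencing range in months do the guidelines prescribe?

56-62 months

Base offense level for vandalism: 22.
R1 applies: 22 + 3 = 25.
R2 applies: 25 − 1 = 24.
R3 applies: 24 − 2 = 22.
R4 applies: 22 + 4 = 26.
R5 applies: 26 − 2 = 24.
R6 applies (level before this adjustment is 24 ≥ 11, so +4): 24 + 4 = 28.
Level 28 exceeds the maximum of 25; capped at 25.
Final offense level: 25.
Criminal history: 5 prior points → Category C (4-5).
Level 25 falls in the 24-25 band.
Grid: Level 24-25 × Category C = 56-62 months.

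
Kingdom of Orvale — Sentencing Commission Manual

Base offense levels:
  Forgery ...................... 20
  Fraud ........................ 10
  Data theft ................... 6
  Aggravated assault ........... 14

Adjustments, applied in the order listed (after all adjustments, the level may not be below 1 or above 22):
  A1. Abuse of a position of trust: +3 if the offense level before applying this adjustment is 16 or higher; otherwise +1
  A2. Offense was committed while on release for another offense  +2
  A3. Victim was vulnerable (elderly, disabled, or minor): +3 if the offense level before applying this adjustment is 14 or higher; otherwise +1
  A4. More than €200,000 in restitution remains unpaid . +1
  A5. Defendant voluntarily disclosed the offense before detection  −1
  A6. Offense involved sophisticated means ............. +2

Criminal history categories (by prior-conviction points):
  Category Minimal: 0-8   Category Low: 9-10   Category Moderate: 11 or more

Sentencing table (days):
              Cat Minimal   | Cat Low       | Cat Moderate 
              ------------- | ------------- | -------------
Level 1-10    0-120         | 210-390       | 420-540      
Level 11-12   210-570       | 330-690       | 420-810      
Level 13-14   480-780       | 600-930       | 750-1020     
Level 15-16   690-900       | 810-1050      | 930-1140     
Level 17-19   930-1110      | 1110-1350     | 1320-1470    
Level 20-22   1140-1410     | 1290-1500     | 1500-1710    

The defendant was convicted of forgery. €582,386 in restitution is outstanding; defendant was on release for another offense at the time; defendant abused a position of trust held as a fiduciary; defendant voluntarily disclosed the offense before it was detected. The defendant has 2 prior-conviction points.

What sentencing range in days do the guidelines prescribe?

1140-1410 days

Base offense level for forgery: 20.
A1 applies (level before this adjustment is 20 ≥ 16, so +3): 20 + 3 = 23.
A2 applies: 23 + 2 = 25.
A4 applies: 25 + 1 = 26.
A5 applies: 26 − 1 = 25.
A6 does not apply.
Level 25 exceeds the maximum of 22; capped at 22.
Final offense level: 22.
Criminal history: 2 prior points → Category Minimal (0-8).
Level 22 falls in the 20-22 band.
Grid: Level 20-22 × Category Minimal = 1140-1410 days.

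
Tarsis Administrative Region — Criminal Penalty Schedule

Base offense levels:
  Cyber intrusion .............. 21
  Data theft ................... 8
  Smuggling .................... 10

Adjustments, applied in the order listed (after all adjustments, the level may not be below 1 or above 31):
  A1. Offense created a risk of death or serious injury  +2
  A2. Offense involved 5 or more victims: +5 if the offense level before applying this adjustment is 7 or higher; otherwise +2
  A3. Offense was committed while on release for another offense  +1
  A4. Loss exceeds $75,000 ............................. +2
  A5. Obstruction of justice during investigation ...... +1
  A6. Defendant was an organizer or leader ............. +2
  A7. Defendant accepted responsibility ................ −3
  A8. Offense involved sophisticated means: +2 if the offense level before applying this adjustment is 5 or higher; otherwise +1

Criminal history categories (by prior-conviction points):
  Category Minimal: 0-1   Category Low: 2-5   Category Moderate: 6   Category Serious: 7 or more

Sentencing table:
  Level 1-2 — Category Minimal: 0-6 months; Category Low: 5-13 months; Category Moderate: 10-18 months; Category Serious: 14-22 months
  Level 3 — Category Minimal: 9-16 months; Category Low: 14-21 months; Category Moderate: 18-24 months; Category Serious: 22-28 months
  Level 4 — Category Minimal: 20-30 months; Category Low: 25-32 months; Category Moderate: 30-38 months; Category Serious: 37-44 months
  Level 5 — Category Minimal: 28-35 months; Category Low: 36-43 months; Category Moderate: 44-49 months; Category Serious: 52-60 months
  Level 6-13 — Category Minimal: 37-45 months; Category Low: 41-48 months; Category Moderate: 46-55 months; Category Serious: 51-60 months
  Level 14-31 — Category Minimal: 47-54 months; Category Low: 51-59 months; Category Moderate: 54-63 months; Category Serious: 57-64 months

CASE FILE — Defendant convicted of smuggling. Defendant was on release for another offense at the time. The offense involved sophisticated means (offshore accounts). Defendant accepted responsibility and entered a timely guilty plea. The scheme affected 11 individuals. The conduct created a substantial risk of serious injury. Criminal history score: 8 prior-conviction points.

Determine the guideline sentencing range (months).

Base offense level for smuggling: 10.
A1 applies: 10 + 2 = 12.
A2 applies (level before this adjustment is 12 ≥ 7, so +5): 12 + 5 = 17.
A3 applies: 17 + 1 = 18.
A4 does not apply.
A5 does not apply.
A7 applies: 18 − 3 = 15.
A8 applies (level before this adjustment is 15 ≥ 5, so +2): 15 + 2 = 17.
Final offense level: 17.
Criminal history: 8 prior points → Category Serious (7+).
Level 17 falls in the 14-31 band.
Grid: Level 14-31 × Category Serious = 57-64 months.

57-64 months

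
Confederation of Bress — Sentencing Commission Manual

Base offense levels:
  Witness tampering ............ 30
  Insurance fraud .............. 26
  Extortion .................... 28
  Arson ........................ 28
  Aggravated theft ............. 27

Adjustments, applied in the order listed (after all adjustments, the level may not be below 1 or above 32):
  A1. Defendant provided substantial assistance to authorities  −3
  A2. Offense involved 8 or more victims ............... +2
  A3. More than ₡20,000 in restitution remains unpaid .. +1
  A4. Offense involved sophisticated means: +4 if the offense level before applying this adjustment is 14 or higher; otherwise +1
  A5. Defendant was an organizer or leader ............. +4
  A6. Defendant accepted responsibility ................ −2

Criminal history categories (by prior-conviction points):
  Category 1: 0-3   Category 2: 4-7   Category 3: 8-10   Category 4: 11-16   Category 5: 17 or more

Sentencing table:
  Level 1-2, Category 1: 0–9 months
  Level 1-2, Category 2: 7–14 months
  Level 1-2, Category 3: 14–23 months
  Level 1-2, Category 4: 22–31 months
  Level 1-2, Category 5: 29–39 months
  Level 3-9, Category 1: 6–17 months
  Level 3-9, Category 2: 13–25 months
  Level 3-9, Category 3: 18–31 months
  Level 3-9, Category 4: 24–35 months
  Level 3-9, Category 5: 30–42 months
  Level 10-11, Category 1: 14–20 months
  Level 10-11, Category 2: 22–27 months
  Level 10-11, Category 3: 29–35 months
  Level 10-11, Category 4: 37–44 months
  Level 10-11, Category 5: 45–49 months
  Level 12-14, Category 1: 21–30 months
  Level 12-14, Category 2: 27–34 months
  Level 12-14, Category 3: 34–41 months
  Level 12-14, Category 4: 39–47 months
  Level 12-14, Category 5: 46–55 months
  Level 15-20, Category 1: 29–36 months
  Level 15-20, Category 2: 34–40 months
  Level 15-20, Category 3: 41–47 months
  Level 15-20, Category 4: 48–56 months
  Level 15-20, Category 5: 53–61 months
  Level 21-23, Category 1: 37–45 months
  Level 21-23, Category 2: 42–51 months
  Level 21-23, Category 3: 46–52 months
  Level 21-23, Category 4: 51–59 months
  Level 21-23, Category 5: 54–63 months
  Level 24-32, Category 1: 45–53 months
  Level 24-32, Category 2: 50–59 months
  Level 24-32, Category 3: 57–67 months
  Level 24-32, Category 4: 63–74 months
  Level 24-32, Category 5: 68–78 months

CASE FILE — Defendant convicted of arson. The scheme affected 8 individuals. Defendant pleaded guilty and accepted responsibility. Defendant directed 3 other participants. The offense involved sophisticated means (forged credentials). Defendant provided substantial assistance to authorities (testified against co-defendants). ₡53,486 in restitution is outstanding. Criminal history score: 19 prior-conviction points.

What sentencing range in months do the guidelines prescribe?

68-78 months

Base offense level for arson: 28.
A1 applies: 28 − 3 = 25.
A2 applies: 25 + 2 = 27.
A3 applies: 27 + 1 = 28.
A4 applies (level before this adjustment is 28 ≥ 14, so +4): 28 + 4 = 32.
A5 applies: 32 + 4 = 36.
A6 applies: 36 − 2 = 34.
Level 34 exceeds the maximum of 32; capped at 32.
Final offense level: 32.
Criminal history: 19 prior points → Category 5 (17+).
Level 32 falls in the 24-32 band.
Grid: Level 24-32 × Category 5 = 68-78 months.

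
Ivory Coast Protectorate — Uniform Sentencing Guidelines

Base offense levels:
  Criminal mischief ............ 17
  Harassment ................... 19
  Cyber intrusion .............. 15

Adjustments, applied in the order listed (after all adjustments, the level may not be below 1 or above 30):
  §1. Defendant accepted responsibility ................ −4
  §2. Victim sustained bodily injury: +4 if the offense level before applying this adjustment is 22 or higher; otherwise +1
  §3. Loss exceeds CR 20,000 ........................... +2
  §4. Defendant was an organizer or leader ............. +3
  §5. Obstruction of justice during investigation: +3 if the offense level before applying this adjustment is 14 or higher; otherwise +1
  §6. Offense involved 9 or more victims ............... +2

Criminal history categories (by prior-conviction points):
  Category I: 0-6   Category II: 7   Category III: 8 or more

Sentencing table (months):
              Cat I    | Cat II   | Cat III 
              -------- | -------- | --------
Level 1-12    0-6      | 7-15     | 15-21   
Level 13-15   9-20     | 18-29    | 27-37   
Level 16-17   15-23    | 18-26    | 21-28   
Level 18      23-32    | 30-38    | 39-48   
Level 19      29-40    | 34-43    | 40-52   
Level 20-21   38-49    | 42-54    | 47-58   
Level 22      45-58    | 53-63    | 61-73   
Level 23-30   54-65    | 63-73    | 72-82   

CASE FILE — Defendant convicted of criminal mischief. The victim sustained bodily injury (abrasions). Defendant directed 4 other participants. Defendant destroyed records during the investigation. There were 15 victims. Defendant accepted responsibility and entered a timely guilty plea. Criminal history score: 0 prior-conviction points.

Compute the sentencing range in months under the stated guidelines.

45-58 months

Base offense level for criminal mischief: 17.
§1 applies: 17 − 4 = 13.
§2 applies (level before this adjustment is 13 < 22, so +1): 13 + 1 = 14.
§4 applies: 14 + 3 = 17.
§5 applies (level before this adjustment is 17 ≥ 14, so +3): 17 + 3 = 20.
§6 applies: 20 + 2 = 22.
Final offense level: 22.
Criminal history: 0 prior points → Category I (0-6).
Level 22 falls in the 22 band.
Grid: Level 22 × Category I = 45-58 months.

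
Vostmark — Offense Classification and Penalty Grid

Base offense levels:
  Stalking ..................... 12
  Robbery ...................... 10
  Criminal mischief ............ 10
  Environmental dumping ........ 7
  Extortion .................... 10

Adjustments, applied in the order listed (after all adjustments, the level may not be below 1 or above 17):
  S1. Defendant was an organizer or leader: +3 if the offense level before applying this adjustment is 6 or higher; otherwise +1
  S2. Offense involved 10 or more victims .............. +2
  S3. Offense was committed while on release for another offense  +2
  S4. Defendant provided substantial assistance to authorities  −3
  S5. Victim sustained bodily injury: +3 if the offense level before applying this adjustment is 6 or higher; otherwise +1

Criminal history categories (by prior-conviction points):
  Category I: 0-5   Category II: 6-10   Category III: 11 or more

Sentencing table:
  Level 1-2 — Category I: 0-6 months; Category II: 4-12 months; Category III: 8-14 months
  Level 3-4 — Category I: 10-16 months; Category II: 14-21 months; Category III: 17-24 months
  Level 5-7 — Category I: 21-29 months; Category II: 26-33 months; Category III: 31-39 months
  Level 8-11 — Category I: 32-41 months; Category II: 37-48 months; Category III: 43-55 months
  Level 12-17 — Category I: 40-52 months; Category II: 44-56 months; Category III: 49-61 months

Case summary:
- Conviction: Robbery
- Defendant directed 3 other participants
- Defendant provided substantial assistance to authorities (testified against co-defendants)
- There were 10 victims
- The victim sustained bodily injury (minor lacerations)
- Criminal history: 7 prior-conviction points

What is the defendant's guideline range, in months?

Base offense level for robbery: 10.
S1 applies (level before this adjustment is 10 ≥ 6, so +3): 10 + 3 = 13.
S2 applies: 13 + 2 = 15.
S3 does not apply.
S4 applies: 15 − 3 = 12.
S5 applies (level before this adjustment is 12 ≥ 6, so +3): 12 + 3 = 15.
Final offense level: 15.
Criminal history: 7 prior points → Category II (6-10).
Level 15 falls in the 12-17 band.
Grid: Level 12-17 × Category II = 44-56 months.

44-56 months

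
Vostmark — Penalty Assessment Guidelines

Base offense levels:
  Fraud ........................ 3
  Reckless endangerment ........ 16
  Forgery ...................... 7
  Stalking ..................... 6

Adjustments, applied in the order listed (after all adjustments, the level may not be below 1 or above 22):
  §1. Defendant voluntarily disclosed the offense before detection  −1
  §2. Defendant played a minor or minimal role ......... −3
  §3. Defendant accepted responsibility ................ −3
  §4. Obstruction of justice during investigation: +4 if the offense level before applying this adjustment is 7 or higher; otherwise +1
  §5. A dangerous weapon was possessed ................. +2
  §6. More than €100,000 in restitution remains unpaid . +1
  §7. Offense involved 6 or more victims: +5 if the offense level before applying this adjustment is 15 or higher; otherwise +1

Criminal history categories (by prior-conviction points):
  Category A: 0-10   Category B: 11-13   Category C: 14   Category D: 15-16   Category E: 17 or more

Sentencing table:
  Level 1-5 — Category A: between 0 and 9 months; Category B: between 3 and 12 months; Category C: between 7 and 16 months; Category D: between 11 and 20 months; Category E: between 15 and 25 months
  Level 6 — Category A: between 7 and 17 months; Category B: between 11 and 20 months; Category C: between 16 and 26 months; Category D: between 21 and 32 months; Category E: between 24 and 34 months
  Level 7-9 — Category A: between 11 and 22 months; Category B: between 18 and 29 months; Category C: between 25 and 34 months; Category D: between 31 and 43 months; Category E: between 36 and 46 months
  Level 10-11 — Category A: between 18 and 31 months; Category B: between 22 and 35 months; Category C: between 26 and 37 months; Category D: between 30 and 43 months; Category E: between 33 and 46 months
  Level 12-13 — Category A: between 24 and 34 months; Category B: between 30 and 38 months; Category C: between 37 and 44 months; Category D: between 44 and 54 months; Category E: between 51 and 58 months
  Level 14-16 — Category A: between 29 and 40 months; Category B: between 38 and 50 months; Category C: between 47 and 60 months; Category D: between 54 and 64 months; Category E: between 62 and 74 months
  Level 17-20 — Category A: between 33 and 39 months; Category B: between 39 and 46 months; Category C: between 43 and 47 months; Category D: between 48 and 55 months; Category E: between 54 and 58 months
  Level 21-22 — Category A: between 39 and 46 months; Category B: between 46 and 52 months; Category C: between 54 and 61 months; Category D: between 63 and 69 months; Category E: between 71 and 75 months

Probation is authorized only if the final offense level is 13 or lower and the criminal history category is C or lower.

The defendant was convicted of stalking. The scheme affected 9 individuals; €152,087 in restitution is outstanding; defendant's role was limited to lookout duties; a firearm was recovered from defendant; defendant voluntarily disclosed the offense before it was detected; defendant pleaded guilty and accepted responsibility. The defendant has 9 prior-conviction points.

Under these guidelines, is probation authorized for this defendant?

Yes

Base offense level for stalking: 6.
§1 applies: 6 − 1 = 5.
§2 applies: 5 − 3 = 2.
§3 applies: 2 − 3 = -1.
§5 applies: -1 + 2 = 1.
§6 applies: 1 + 1 = 2.
§7 applies (level before this adjustment is 2 < 15, so +1): 2 + 1 = 3.
Final offense level: 3.
Criminal history: 9 prior points → Category A (0-10).
Level 3 falls in the 1-5 band.
Grid: Level 1-5 × Category A = 0-9 months.
Probation check: level 3 ≤ 13 and category A ≤ C → eligible.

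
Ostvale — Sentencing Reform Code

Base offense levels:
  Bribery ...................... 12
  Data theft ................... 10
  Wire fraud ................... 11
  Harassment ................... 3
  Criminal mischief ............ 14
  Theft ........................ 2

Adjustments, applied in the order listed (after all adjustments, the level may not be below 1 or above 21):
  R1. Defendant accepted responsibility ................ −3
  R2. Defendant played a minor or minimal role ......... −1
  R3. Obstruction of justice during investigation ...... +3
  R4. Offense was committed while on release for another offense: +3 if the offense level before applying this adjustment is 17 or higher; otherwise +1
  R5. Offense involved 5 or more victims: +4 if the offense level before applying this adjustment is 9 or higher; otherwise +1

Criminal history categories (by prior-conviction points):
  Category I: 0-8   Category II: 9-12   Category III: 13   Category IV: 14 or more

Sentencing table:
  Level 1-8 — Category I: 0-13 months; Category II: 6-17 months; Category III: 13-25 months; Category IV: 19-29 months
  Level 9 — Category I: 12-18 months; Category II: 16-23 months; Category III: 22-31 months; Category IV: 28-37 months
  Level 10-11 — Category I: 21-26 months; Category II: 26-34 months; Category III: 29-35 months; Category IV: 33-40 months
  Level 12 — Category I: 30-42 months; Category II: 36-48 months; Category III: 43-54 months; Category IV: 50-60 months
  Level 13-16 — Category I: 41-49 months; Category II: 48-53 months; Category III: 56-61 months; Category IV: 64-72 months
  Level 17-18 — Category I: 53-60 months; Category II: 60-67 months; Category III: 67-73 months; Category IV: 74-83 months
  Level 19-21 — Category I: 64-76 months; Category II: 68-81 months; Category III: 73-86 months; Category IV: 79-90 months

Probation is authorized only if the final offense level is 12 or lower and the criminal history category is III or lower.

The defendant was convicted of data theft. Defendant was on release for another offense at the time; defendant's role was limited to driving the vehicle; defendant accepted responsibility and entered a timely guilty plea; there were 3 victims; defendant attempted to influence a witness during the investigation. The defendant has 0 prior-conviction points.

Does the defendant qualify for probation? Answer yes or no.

Yes

Base offense level for data theft: 10.
R1 applies: 10 − 3 = 7.
R2 applies: 7 − 1 = 6.
R3 applies: 6 + 3 = 9.
R4 applies (level before this adjustment is 9 < 17, so +1): 9 + 1 = 10.
Final offense level: 10.
Criminal history: 0 prior points → Category I (0-8).
Level 10 falls in the 10-11 band.
Grid: Level 10-11 × Category I = 21-26 months.
Probation check: level 10 ≤ 12 and category I ≤ III → eligible.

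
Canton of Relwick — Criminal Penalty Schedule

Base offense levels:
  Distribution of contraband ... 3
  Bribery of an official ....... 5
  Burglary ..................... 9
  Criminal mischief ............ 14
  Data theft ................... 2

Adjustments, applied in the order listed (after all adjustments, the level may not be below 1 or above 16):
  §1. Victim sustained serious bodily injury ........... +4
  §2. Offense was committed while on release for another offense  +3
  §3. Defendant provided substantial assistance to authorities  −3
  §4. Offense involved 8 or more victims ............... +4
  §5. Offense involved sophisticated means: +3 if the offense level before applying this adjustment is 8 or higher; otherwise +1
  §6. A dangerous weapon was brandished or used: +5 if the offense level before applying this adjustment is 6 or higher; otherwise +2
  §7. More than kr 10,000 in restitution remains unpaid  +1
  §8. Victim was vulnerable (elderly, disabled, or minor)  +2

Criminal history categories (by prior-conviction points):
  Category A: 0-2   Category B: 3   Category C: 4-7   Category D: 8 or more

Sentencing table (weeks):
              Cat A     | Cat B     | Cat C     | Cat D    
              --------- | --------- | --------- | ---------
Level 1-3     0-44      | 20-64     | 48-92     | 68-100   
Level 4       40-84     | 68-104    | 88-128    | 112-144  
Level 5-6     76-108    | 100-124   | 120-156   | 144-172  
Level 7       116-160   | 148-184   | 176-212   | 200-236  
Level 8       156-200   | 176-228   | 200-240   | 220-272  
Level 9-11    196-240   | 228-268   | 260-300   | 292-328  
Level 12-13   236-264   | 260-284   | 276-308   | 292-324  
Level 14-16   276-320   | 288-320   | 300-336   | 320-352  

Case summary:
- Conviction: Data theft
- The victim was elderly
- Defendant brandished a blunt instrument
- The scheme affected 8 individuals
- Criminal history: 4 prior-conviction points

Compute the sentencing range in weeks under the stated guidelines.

276-308 weeks

Base offense level for data theft: 2.
§1 does not apply.
§4 applies: 2 + 4 = 6.
§6 applies (level before this adjustment is 6 ≥ 6, so +5): 6 + 5 = 11.
§7 does not apply.
§8 applies: 11 + 2 = 13.
Final offense level: 13.
Criminal history: 4 prior points → Category C (4-7).
Level 13 falls in the 12-13 band.
Grid: Level 12-13 × Category C = 276-308 weeks.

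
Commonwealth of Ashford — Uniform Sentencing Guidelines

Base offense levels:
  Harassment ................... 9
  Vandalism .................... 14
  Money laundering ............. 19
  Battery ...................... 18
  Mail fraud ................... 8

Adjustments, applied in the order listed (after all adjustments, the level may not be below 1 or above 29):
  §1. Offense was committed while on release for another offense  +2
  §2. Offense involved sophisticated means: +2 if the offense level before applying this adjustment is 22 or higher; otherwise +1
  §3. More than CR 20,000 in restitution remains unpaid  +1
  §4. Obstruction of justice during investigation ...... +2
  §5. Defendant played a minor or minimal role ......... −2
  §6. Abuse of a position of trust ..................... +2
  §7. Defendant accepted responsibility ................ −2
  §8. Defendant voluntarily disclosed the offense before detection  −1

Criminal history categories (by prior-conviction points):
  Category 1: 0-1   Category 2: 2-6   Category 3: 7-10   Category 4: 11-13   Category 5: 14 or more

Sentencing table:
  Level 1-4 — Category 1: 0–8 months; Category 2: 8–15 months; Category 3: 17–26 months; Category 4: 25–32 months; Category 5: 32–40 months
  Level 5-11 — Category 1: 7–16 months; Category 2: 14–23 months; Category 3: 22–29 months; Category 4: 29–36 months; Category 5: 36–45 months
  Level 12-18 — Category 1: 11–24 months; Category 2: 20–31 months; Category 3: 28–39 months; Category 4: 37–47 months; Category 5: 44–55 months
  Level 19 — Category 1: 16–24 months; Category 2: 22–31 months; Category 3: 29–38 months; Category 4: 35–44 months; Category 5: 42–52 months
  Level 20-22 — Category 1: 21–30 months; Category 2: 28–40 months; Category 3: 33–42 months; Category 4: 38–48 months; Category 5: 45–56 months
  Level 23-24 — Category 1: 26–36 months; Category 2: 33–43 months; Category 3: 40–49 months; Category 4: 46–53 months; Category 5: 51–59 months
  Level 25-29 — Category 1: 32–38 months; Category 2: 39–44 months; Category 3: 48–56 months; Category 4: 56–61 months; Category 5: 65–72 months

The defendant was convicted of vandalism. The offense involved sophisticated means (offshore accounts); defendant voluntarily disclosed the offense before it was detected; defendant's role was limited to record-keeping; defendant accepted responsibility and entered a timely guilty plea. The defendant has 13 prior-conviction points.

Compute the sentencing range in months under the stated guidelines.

Base offense level for vandalism: 14.
§2 applies (level before this adjustment is 14 < 22, so +1): 14 + 1 = 15.
§3 does not apply.
§5 applies: 15 − 2 = 13.
§6 does not apply.
§7 applies: 13 − 2 = 11.
§8 applies: 11 − 1 = 10.
Final offense level: 10.
Criminal history: 13 prior points → Category 4 (11-13).
Level 10 falls in the 5-11 band.
Grid: Level 5-11 × Category 4 = 29-36 months.

29-36 months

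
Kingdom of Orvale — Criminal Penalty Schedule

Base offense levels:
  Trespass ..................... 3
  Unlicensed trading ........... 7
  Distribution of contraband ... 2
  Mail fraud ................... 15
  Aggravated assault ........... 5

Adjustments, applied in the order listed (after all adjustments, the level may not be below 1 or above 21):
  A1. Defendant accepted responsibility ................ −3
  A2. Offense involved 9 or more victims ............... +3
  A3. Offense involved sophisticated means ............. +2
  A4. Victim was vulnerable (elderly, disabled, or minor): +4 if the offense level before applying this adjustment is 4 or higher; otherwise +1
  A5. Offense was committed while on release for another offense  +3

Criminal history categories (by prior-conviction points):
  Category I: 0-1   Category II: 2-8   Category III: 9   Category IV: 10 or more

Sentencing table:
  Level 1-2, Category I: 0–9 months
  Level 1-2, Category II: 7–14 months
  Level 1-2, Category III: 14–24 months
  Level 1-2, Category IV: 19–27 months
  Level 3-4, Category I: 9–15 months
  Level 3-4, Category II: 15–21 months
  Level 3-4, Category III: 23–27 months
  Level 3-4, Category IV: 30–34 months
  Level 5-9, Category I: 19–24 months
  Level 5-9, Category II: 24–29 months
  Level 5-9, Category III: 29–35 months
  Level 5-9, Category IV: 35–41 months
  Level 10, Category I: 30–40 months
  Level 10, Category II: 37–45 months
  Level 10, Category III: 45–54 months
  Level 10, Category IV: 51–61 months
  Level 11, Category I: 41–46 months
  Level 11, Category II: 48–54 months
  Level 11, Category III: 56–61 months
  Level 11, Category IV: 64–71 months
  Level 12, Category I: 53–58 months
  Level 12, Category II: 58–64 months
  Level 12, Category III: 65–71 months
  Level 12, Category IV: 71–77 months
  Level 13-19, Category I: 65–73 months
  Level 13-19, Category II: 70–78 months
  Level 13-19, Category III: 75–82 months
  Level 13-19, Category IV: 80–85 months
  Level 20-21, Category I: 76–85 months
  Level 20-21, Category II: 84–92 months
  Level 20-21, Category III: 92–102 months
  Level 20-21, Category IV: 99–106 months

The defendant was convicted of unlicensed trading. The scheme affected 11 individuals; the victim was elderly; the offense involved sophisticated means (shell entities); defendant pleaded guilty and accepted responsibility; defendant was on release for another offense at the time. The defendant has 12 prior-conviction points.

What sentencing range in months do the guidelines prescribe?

Base offense level for unlicensed trading: 7.
A1 applies: 7 − 3 = 4.
A2 applies: 4 + 3 = 7.
A3 applies: 7 + 2 = 9.
A4 applies (level before this adjustment is 9 ≥ 4, so +4): 9 + 4 = 13.
A5 applies: 13 + 3 = 16.
Final offense level: 16.
Criminal history: 12 prior points → Category IV (10+).
Level 16 falls in the 13-19 band.
Grid: Level 13-19 × Category IV = 80-85 months.

80-85 months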